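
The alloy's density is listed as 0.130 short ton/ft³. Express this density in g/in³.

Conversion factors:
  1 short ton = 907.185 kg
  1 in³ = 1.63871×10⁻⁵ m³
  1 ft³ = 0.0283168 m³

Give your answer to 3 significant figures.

0.130 short ton/ft³ × 907.185 kg/short ton ÷ 0.0283168 m³/ft³ = 4164.81 kg/m³
4164.81 kg/m³ ÷ 0.001 kg/g × 1.63871×10⁻⁵ m³/in³ = 68.2492 g/in³

68.2 g/in³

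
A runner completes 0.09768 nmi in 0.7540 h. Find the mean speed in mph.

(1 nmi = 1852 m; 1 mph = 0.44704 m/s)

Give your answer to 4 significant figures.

0.1491 mph

0.09768 nmi × 1852 → 180.903 m
0.7540 h × 3600 → 2714.4 s
v = d / t = 180.903 m / 2714.4 s = 0.0666457 m/s
0.0666457 m/s ÷ (0.44704 m/s/mph) = 0.149082 mph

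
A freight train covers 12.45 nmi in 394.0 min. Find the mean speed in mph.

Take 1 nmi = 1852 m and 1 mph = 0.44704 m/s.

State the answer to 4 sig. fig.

2.182 mph

12.45 nmi × 1852 = 23057.4 m
394.0 min × 60 = 23640 s
v = d / t = 23057.4 m / 23640 s = 0.975355 m/s
0.975355 m/s ÷ (0.44704 m/s/mph) = 2.18181 mph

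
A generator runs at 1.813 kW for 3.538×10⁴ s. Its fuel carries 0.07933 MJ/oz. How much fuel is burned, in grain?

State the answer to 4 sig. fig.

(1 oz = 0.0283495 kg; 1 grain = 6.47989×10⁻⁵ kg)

1.813 kW → 1813 W
E = P × t = 1813 × 35380 = 6.41439×10⁷ J
0.07933 MJ/oz → 2.79829×10⁶ J/kg
m = E / e_s = 6.41439×10⁷ / 2.79829×10⁶ = 22.9225 kg
In grain: 22.9225 / 6.47989×10⁻⁵ = 353748 grain

3.537×10⁵ grain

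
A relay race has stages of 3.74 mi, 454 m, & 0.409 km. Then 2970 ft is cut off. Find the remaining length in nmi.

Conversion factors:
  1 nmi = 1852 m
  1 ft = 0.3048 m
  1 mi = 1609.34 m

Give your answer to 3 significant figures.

3.74 mi × 1609.34 → 6018.93 m
454 m (already m)
0.409 km × 1000 → 409 m
2970 ft × 0.3048 → 905.256 m
Net: 6018.93 + 454 + 409 − 905.256 = 5976.67 m
In nmi: 5976.67 / 1852 = 3.22714 nmi

3.23 nmi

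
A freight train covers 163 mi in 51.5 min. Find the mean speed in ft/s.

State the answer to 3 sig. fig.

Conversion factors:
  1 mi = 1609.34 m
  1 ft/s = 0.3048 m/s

279 ft/s

163 mi × 1609.34 = 262322 m
51.5 min × 60 = 3090 s
v = d / t = 262322 m / 3090 s = 84.8939 m/s
84.8939 m/s ÷ (0.3048 m/s/ft/s) = 278.523 ft/s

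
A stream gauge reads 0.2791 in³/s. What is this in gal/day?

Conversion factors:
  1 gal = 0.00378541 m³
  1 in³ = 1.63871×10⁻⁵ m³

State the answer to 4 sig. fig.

0.2791 in³/s × 1.63871×10⁻⁵ m³/in³ = 4.57364×10⁻⁶ m³/s
4.57364×10⁻⁶ m³/s ÷ 0.00378541 m³/gal × 86400 s/day = 104.391 gal/day

104.4 gal/day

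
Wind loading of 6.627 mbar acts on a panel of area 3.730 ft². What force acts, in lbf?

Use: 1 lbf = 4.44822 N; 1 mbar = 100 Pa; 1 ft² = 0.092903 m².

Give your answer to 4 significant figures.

6.627 mbar × 100 = 662.7 Pa
3.730 ft² × 0.092903 = 0.346528 m²
F = P × A = 662.7 Pa × 0.346528 m² = 229.644 N
229.644 N ÷ (4.44822 N/lbf) = 51.626 lbf

51.63 lbf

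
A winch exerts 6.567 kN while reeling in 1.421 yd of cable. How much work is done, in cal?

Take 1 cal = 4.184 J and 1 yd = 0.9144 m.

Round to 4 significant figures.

2039 cal

6.567 kN × 1000 = 6567 N
1.421 yd × 0.9144 = 1.29936 m
W = F × d = 6567 N × 1.29936 m = 8532.9 J
8532.9 J ÷ (4.184 J/cal) = 2039.41 cal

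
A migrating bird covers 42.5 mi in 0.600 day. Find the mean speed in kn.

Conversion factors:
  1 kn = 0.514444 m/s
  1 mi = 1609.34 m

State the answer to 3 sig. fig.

2.56 kn

42.5 mi × 1609.34 → 68397 m
0.600 day × 86400 → 51840 s
v = d / t = 68397 m / 51840 s = 1.31939 m/s
1.31939 m/s ÷ (0.514444 m/s/kn) = 2.56469 kn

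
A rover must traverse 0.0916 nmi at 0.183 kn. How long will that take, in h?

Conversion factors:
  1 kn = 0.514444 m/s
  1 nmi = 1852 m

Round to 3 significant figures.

0.501 h

0.0916 nmi × 1852 → 169.643 m
0.183 kn × 0.514444 → 0.0941433 m/s
t = d / v = 169.643 m / 0.0941433 m/s = 1801.97 s
1801.97 s ÷ (3600 s/h) = 0.500547 h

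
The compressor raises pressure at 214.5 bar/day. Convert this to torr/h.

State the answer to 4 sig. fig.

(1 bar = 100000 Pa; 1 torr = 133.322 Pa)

6704 torr/h

214.5 bar/day × 100000 Pa/bar ÷ 86400 s/day = 248.264 Pa/s
248.264 Pa/s ÷ 133.322 Pa/torr × 3600 s/h = 6703.7 torr/h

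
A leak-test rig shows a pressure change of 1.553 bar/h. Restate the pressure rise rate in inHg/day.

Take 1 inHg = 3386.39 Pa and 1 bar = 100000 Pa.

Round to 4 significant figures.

1101 inHg/day

1.553 bar/h × 100000 Pa/bar ÷ 3600 s/h = 43.1389 Pa/s
43.1389 Pa/s ÷ 3386.39 Pa/inHg × 86400 s/day = 1100.64 inHg/day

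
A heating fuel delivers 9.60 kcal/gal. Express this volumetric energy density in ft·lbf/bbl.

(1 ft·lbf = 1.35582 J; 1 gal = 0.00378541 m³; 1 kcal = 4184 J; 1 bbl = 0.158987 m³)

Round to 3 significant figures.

9.60 kcal/gal × 4184 J/kcal ÷ 0.00378541 m³/gal = 1.06108×10⁷ J/m³
1.06108×10⁷ J/m³ ÷ 1.35582 J/ft·lbf × 0.158987 m³/bbl = 1.24425×10⁶ ft·lbf/bbl

1.24×10⁶ ft·lbf/bbl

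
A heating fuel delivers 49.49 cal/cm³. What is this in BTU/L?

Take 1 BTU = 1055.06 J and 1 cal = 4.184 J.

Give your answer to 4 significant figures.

196.3 BTU/L

49.49 cal/cm³ × 4.184 J/cal ÷ 10⁻⁶ m³/cm³ = 2.07066×10⁸ J/m³
2.07066×10⁸ J/m³ ÷ 1055.06 J/BTU × 0.001 m³/L = 196.26 BTU/L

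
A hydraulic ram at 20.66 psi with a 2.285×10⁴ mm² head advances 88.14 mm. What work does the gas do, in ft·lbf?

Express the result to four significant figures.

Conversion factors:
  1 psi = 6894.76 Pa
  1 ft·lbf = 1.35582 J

211.6 ft·lbf

20.66 psi → 142446 Pa
2.285×10⁴ mm² → 0.02285 m²
F = P × A = 142446 × 0.02285 = 3254.89 N
88.14 mm → 0.08814 m
W = F × d = 3254.89 × 0.08814 = 286.886 J
In ft·lbf: 286.886 / 1.35582 = 211.596 ft·lbf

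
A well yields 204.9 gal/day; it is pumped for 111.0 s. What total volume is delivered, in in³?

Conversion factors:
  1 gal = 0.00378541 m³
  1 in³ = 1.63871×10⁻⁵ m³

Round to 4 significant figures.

60.81 in³

204.9 gal/day → 8.9772×10⁻⁶ m³/s
V = Q × t = 8.9772×10⁻⁶ × 111 = 9.96469×10⁻⁴ m³
In in³: 9.96469×10⁻⁴ / 1.63871×10⁻⁵ = 60.8081 in³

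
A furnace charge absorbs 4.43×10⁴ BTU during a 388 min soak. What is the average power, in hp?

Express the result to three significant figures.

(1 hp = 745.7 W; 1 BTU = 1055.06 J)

4.43×10⁴ BTU × 1055.06 → 4.67392×10⁷ J
388 min × 60 → 23280 s
P = E / t = 4.67392×10⁷ J / 23280 s = 2007.7 W
2007.7 W ÷ (745.7 W/hp) = 2.69237 hp

2.69 hp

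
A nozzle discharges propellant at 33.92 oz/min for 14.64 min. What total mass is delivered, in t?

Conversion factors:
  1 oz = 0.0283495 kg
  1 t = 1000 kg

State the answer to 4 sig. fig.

33.92 oz/min → 0.0160269 kg/s
14.64 min → 878.4 s
m = ṁ × t = 0.0160269 × 878.4 = 14.078 kg
In t: 14.078 / 1000 = 0.014078 t

0.01408 t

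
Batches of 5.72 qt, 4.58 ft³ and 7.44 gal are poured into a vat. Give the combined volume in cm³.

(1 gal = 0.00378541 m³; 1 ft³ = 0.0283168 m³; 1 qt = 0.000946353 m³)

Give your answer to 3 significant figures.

1.63×10⁵ cm³

5.72 qt × 0.000946353 = 0.00541314 m³
4.58 ft³ × 0.0283168 = 0.129691 m³
7.44 gal × 0.00378541 = 0.0281635 m³
Combined: 0.00541314 + 0.129691 + 0.0281635 = 0.163268 m³
In cm³: 0.163268 / 10⁻⁶ = 163268 cm³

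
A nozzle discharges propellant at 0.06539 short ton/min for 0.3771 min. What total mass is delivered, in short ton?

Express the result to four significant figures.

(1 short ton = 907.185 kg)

0.02466 short ton

0.06539 short ton/min → 0.98868 kg/s
0.3771 min → 22.626 s
m = ṁ × t = 0.98868 × 22.626 = 22.3699 kg
In short ton: 22.3699 / 907.185 = 0.0246586 short ton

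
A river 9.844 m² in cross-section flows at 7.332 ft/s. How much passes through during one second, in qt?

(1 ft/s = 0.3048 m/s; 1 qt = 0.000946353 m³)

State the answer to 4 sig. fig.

7.332 ft/s × 0.3048 = 2.23479 m/s
V = v × A × t = 2.23479 m/s × 9.844 m² × 1 s = 21.9993 m³
21.9993 m³ ÷ (0.000946353 m³/qt) = 23246.4 qt

2.325×10⁴ qt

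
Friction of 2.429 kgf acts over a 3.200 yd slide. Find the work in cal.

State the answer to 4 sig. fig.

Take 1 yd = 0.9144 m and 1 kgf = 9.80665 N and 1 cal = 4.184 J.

2.429 kgf × 9.80665 = 23.8204 N
3.200 yd × 0.9144 = 2.92608 m
W = F × d = 23.8204 N × 2.92608 m = 69.7004 J
69.7004 J ÷ (4.184 J/cal) = 16.6588 cal

16.66 cal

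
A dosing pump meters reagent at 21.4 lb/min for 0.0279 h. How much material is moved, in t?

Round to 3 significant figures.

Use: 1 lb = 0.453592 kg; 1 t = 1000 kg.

21.4 lb/min → 0.161781 kg/s
0.0279 h → 100.44 s
m = ṁ × t = 0.161781 × 100.44 = 16.2493 kg
In t: 16.2493 / 1000 = 0.0162493 t

0.0162 t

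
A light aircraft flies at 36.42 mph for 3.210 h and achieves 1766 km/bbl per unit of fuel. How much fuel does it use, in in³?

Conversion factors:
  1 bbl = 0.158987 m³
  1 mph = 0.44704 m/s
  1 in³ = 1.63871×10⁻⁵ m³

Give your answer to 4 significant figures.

1034 in³

36.42 mph → 16.2812 m/s
3.210 h → 11556 s
d = v × t = 16.2812 × 11556 = 188146 m
1766 km/bbl → 1.11078×10⁷ m/m³
V = d / (distance per unit fuel) = 188146 / 1.11078×10⁷ = 0.0169382 m³
In in³: 0.0169382 / 1.63871×10⁻⁵ = 1033.63 in³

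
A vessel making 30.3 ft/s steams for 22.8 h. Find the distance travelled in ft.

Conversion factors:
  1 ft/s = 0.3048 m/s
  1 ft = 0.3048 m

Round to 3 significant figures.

2.49×10⁶ ft

30.3 ft/s × 0.3048 = 9.23544 m/s
22.8 h × 3600 = 82080 s
d = v × t = 9.23544 m/s × 82080 s = 758045 m
758045 m ÷ (0.3048 m/ft) = 2.48702×10⁶ ft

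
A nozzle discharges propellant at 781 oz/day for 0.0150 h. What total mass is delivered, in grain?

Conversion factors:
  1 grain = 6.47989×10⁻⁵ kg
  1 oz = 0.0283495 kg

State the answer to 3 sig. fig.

214 grain

781 oz/day → 2.56261×10⁻⁴ kg/s
0.0150 h → 54 s
m = ṁ × t = 2.56261×10⁻⁴ × 54 = 0.0138381 kg
In grain: 0.0138381 / 6.47989×10⁻⁵ = 213.555 grain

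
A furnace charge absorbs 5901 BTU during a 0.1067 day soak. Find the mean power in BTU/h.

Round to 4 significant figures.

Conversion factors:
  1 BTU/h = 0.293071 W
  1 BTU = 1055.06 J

5901 BTU × 1055.06 = 6.22591×10⁶ J
0.1067 day × 86400 = 9218.88 s
P = E / t = 6.22591×10⁶ J / 9218.88 s = 675.343 W
675.343 W ÷ (0.293071 W/BTU/h) = 2304.37 BTU/h

2304 BTU/h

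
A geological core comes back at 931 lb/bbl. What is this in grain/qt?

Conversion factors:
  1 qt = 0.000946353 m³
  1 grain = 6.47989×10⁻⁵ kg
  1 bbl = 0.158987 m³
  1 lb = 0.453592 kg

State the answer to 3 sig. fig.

3.88×10⁴ grain/qt

931 lb/bbl × 0.453592 kg/lb ÷ 0.158987 m³/bbl = 2656.16 kg/m³
2656.16 kg/m³ ÷ 6.47989×10⁻⁵ kg/grain × 0.000946353 m³/qt = 38791.8 grain/qt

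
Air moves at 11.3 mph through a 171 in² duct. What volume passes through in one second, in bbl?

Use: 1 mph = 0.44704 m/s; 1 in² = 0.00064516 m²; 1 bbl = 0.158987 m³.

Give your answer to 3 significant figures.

3.51 bbl

11.3 mph × 0.44704 = 5.05155 m/s
171 in² × 0.00064516 = 0.110322 m²
V = v × A × t = 5.05155 m/s × 0.110322 m² × 1 s = 0.557297 m³
0.557297 m³ ÷ (0.158987 m³/bbl) = 3.5053 bbl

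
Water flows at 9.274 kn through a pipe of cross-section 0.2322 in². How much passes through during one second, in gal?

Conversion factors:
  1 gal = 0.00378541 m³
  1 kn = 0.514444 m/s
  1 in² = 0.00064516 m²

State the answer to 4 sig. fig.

0.1888 gal

9.274 kn × 0.514444 → 4.77095 m/s
0.2322 in² × 0.00064516 → 1.49806×10⁻⁴ m²
V = v × A × t = 4.77095 m/s × 1.49806×10⁻⁴ m² × 1 s = 7.14717×10⁻⁴ m³
7.14717×10⁻⁴ m³ ÷ (0.00378541 m³/gal) = 0.188808 gal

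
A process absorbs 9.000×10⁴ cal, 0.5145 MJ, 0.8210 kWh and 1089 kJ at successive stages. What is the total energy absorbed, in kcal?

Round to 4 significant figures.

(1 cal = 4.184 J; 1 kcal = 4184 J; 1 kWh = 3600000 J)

1180 kcal

9.000×10⁴ cal × 4.184 = 376560 J
0.5145 MJ × 1000000 = 514500 J
0.8210 kWh × 3600000 = 2.9556×10⁶ J
1089 kJ × 1000 = 1.089×10⁶ J
Total: 376560 + 514500 + 2.9556×10⁶ + 1.089×10⁶ = 4.93566×10⁶ J
In kcal: 4.93566×10⁶ / 4184 = 1179.65 kcal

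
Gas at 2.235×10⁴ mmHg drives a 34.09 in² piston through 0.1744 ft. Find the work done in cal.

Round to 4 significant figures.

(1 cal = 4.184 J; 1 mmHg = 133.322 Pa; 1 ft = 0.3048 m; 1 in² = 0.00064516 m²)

832.6 cal

2.235×10⁴ mmHg → 2.97975×10⁶ Pa
34.09 in² → 0.0219935 m²
F = P × A = 2.97975×10⁶ × 0.0219935 = 65535.1 N
0.1744 ft → 0.0531571 m
W = F × d = 65535.1 × 0.0531571 = 3483.66 J
In cal: 3483.66 / 4.184 = 832.615 cal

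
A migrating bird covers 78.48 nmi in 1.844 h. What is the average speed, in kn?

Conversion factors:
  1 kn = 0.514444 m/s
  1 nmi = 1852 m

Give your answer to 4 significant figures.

42.56 kn

78.48 nmi × 1852 → 145345 m
1.844 h × 3600 → 6638.4 s
v = d / t = 145345 m / 6638.4 s = 21.8946 m/s
21.8946 m/s ÷ (0.514444 m/s/kn) = 42.5597 kn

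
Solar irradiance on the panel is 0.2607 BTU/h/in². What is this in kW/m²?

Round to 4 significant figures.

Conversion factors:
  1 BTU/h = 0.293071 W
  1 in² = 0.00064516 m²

0.2607 BTU/h/in² × 0.293071 W/BTU/h ÷ 0.00064516 m²/in² = 118.426 W/m²
118.426 W/m² ÷ 1000 W/kW = 0.118426 kW/m²

0.1184 kW/m²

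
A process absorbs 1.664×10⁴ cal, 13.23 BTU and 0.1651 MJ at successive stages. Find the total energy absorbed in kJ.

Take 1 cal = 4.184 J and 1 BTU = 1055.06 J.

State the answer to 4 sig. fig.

1.664×10⁴ cal × 4.184 = 69621.8 J
13.23 BTU × 1055.06 = 13958.4 J
0.1651 MJ × 1000000 = 165100 J
Combined: 69621.8 + 13958.4 + 165100 = 248680 J
In kJ: 248680 / 1000 = 248.68 kJ

248.7 kJ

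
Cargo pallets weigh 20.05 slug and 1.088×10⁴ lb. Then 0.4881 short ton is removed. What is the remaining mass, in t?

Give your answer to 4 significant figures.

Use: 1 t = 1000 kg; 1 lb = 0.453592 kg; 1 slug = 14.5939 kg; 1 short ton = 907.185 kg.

20.05 slug × 14.5939 → 292.608 kg
1.088×10⁴ lb × 0.453592 → 4935.08 kg
0.4881 short ton × 907.185 → 442.797 kg
Result: 292.608 + 4935.08 − 442.797 = 4784.89 kg
In t: 4784.89 / 1000 = 4.78489 t

4.785 t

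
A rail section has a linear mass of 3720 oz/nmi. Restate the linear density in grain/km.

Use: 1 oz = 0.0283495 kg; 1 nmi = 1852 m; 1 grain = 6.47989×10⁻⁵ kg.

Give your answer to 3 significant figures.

3720 oz/nmi × 0.0283495 kg/oz ÷ 1852 m/nmi = 0.0569439 kg/m
0.0569439 kg/m ÷ 6.47989×10⁻⁵ kg/grain × 1000 m/km = 878779 grain/km

8.79×10⁵ grain/km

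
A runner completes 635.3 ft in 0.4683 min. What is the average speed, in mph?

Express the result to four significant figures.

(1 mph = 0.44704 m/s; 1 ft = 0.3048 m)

15.42 mph

635.3 ft × 0.3048 → 193.639 m
0.4683 min × 60 → 28.098 s
v = d / t = 193.639 m / 28.098 s = 6.89156 m/s
6.89156 m/s ÷ (0.44704 m/s/mph) = 15.416 mph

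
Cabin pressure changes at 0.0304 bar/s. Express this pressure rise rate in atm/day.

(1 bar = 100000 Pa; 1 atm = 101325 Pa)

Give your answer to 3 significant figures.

0.0304 bar/s × 100000 Pa/bar = 3040 Pa/s
3040 Pa/s ÷ 101325 Pa/atm × 86400 s/day = 2592.21 atm/day

2590 atm/day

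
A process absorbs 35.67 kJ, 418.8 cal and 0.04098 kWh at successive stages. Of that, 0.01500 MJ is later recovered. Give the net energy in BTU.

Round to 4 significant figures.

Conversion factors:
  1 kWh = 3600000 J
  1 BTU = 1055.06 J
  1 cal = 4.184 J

35.67 kJ × 1000 → 35670 J
418.8 cal × 4.184 → 1752.26 J
0.04098 kWh × 3600000 → 147528 J
0.01500 MJ × 1000000 → 15000 J
Net: 35670 + 1752.26 + 147528 − 15000 = 169950 J
In BTU: 169950 / 1055.06 = 161.081 BTU

161.1 BTU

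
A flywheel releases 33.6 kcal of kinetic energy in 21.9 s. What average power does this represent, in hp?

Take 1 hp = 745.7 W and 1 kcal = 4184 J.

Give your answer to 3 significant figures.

8.61 hp

33.6 kcal × 4184 → 140582 J
P = E / t = 140582 J / 21.9 s = 6419.27 W
6419.27 W ÷ (745.7 W/hp) = 8.60838 hp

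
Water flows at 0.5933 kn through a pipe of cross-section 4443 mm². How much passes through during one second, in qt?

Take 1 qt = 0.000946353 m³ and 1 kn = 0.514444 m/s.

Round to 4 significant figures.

1.433 qt

0.5933 kn × 0.514444 = 0.30522 m/s
4443 mm² × 10⁻⁶ = 0.004443 m²
V = v × A × t = 0.30522 m/s × 0.004443 m² × 1 s = 0.00135609 m³
0.00135609 m³ ÷ (0.000946353 m³/qt) = 1.43296 qt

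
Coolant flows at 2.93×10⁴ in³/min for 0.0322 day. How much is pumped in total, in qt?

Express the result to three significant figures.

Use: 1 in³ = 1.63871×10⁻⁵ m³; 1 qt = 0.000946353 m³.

2.35×10⁴ qt

2.93×10⁴ in³/min → 0.00800237 m³/s
0.0322 day → 2782.08 s
V = Q × t = 0.00800237 × 2782.08 = 22.2632 m³
In qt: 22.2632 / 0.000946353 = 23525.3 qt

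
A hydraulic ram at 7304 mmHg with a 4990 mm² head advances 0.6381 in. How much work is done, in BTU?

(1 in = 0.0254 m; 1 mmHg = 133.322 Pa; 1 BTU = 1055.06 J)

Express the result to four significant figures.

7304 mmHg → 973784 Pa
4990 mm² → 0.00499 m²
F = P × A = 973784 × 0.00499 = 4859.18 N
0.6381 in → 0.0162077 m
W = F × d = 4859.18 × 0.0162077 = 78.7561 J
In BTU: 78.7561 / 1055.06 = 0.0746461 BTU

0.07465 BTU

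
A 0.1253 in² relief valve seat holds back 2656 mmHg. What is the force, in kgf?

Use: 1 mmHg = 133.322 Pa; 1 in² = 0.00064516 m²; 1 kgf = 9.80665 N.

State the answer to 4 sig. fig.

2656 mmHg × 133.322 → 354103 Pa
0.1253 in² × 0.00064516 → 8.08385×10⁻⁵ m²
F = P × A = 354103 Pa × 8.08385×10⁻⁵ m² = 28.6252 N
28.6252 N ÷ (9.80665 N/kgf) = 2.91896 kgf

2.919 kgf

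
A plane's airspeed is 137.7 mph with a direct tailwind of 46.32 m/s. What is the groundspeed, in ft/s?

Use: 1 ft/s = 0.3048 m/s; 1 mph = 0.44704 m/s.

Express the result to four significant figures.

137.7 mph × 0.44704 = 61.5574 m/s
46.32 m/s (already m/s)
Sum: 61.5574 + 46.32 = 107.877 m/s
In ft/s: 107.877 / 0.3048 = 353.927 ft/s

353.9 ft/s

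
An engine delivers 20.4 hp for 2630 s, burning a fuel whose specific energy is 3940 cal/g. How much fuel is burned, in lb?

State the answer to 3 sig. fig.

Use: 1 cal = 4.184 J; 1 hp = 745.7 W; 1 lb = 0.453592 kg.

20.4 hp → 15212.3 W
E = P × t = 15212.3 × 2630 = 4.00083×10⁷ J
3940 cal/g → 1.6485×10⁷ J/kg
m = E / e_s = 4.00083×10⁷ / 1.6485×10⁷ = 2.42695 kg
In lb: 2.42695 / 0.453592 = 5.35051 lb

5.35 lb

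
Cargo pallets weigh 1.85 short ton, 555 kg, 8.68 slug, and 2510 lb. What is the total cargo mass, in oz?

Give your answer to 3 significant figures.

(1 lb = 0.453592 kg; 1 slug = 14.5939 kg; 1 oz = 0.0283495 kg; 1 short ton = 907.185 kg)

1.23×10⁵ oz

1.85 short ton × 907.185 → 1678.29 kg
555 kg (already kg)
8.68 slug × 14.5939 → 126.675 kg
2510 lb × 0.453592 → 1138.52 kg
Combined: 1678.29 + 555 + 126.675 + 1138.52 = 3498.48 kg
In oz: 3498.48 / 0.0283495 = 123405 oz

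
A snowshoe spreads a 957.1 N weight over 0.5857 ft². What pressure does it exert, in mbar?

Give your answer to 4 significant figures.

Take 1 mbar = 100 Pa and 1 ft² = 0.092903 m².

175.9 mbar

0.5857 ft² × 0.092903 → 0.0544133 m²
P = F / A = 957.1 N / 0.0544133 m² = 17589.4 Pa
17589.4 Pa ÷ (100 Pa/mbar) = 175.894 mbar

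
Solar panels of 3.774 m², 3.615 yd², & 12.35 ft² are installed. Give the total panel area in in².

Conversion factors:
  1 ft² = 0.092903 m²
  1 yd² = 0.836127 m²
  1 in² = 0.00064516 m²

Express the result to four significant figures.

1.231×10⁴ in²

3.774 m² (already m²)
3.615 yd² × 0.836127 = 3.0226 m²
12.35 ft² × 0.092903 = 1.14735 m²
Total: 3.774 + 3.0226 + 1.14735 = 7.94395 m²
In in²: 7.94395 / 0.00064516 = 12313.1 in²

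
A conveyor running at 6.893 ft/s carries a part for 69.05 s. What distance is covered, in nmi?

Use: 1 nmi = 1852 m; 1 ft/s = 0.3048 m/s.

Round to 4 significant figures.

0.07833 nmi

6.893 ft/s × 0.3048 → 2.10099 m/s
d = v × t = 2.10099 m/s × 69.05 s = 145.073 m
145.073 m ÷ (1852 m/nmi) = 0.0783332 nmi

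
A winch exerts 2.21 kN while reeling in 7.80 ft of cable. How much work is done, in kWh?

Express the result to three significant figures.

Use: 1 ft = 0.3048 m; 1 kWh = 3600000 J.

2.21 kN × 1000 = 2210 N
7.80 ft × 0.3048 = 2.37744 m
W = F × d = 2210 N × 2.37744 m = 5254.14 J
5254.14 J ÷ (3600000 J/kWh) = 0.00145948 kWh

0.00146 kWh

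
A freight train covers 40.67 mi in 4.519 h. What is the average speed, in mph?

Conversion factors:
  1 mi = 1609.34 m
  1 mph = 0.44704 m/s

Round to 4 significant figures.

9.000 mph

40.67 mi × 1609.34 → 65451.9 m
4.519 h × 3600 → 16268.4 s
v = d / t = 65451.9 m / 16268.4 s = 4.02325 m/s
4.02325 m/s ÷ (0.44704 m/s/mph) = 8.99975 mph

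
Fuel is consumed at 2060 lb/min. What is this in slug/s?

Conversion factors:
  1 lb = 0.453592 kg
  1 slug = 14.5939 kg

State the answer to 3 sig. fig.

2060 lb/min × 0.453592 kg/lb ÷ 60 s/min = 15.5733 kg/s
15.5733 kg/s ÷ 14.5939 kg/slug = 1.06711 slug/s

1.07 slug/s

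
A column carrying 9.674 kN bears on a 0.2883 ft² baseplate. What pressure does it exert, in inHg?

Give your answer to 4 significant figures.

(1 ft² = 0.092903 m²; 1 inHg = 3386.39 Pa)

106.7 inHg

9.674 kN × 1000 = 9674 N
0.2883 ft² × 0.092903 = 0.0267839 m²
P = F / A = 9674 N / 0.0267839 m² = 361187 Pa
361187 Pa ÷ (3386.39 Pa/inHg) = 106.658 inHg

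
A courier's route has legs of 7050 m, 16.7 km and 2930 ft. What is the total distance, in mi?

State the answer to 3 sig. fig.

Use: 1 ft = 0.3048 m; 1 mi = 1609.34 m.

7050 m (already m)
16.7 km × 1000 = 16700 m
2930 ft × 0.3048 = 893.064 m
Sum: 7050 + 16700 + 893.064 = 24643.1 m
In mi: 24643.1 / 1609.34 = 15.3126 mi

15.3 mi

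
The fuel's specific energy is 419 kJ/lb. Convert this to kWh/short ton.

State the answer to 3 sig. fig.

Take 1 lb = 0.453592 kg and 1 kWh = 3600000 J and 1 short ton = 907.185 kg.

233 kWh/short ton

419 kJ/lb × 1000 J/kJ ÷ 0.453592 kg/lb = 923738 J/kg
923738 J/kg ÷ 3600000 J/kWh × 907.185 kg/short ton = 232.778 kWh/short ton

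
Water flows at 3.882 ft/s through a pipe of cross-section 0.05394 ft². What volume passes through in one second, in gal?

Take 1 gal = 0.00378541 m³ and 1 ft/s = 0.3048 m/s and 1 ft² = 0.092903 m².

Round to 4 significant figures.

1.566 gal

3.882 ft/s × 0.3048 = 1.18323 m/s
0.05394 ft² × 0.092903 = 0.00501119 m²
V = v × A × t = 1.18323 m/s × 0.00501119 m² × 1 s = 0.00592939 m³
0.00592939 m³ ÷ (0.00378541 m³/gal) = 1.56638 gal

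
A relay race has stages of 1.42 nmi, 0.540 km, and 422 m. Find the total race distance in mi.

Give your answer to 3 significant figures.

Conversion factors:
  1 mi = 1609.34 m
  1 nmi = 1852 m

2.23 mi

1.42 nmi × 1852 = 2629.84 m
0.540 km × 1000 = 540 m
422 m (already m)
Combined: 2629.84 + 540 + 422 = 3591.84 m
In mi: 3591.84 / 1609.34 = 2.23187 mi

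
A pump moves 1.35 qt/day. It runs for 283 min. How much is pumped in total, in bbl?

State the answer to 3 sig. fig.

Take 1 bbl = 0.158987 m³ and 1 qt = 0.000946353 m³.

1.35 qt/day → 1.47868×10⁻⁸ m³/s
283 min → 16980 s
V = Q × t = 1.47868×10⁻⁸ × 16980 = 2.5108×10⁻⁴ m³
In bbl: 2.5108×10⁻⁴ / 0.158987 = 0.00157925 bbl

0.00158 bbl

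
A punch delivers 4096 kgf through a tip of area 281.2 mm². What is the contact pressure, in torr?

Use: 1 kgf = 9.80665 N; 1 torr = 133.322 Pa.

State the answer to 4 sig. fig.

1.071×10⁶ torr

4096 kgf × 9.80665 → 40168 N
281.2 mm² × 10⁻⁶ → 2.812×10⁻⁴ m²
P = F / A = 40168 N / 2.812×10⁻⁴ m² = 1.42845×10⁸ Pa
1.42845×10⁸ Pa ÷ (133.322 Pa/torr) = 1.07143×10⁶ torr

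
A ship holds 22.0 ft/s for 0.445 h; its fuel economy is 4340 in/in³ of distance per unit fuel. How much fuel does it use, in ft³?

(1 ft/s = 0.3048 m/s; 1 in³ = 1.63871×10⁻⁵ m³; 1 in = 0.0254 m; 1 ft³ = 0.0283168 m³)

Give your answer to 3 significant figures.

22.0 ft/s → 6.7056 m/s
0.445 h → 1602 s
d = v × t = 6.7056 × 1602 = 10742.4 m
4340 in/in³ → 6.727×10⁶ m/m³
V = d / (distance per unit fuel) = 10742.4 / 6.727×10⁶ = 0.00159691 m³
In ft³: 0.00159691 / 0.0283168 = 0.0563944 ft³

0.0564 ft³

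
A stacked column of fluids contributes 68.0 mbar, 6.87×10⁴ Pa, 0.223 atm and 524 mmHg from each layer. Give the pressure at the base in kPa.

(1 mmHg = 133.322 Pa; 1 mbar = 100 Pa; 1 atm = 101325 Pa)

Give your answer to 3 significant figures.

68.0 mbar × 100 → 6800 Pa
6.87×10⁴ Pa (already Pa)
0.223 atm × 101325 → 22595.5 Pa
524 mmHg × 133.322 → 69860.7 Pa
Combined: 6800 + 68700 + 22595.5 + 69860.7 = 167956 Pa
In kPa: 167956 / 1000 = 167.956 kPa

168 kPa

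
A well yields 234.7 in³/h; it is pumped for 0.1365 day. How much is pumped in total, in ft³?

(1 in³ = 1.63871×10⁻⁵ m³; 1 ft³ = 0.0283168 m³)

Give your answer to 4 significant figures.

234.7 in³/h → 1.06835×10⁻⁶ m³/s
0.1365 day → 11793.6 s
V = Q × t = 1.06835×10⁻⁶ × 11793.6 = 0.0125997 m³
In ft³: 0.0125997 / 0.0283168 = 0.444955 ft³

0.4450 ft³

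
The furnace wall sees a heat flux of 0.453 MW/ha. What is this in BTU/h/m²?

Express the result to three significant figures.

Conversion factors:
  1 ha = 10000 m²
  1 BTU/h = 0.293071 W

0.453 MW/ha × 1000000 W/MW ÷ 10000 m²/ha = 45.3 W/m²
45.3 W/m² ÷ 0.293071 W/BTU/h = 154.57 BTU/h/m²

155 BTU/h/m²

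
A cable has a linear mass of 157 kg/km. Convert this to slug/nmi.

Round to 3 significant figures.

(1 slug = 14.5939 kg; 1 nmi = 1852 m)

19.9 slug/nmi

157 kg/km ÷ 1000 m/km = 0.157 kg/m
0.157 kg/m ÷ 14.5939 kg/slug × 1852 m/nmi = 19.9237 slug/nmi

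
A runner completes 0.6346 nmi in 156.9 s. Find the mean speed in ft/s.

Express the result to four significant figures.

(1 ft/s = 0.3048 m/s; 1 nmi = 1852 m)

24.58 ft/s

0.6346 nmi × 1852 = 1175.28 m
v = d / t = 1175.28 m / 156.9 s = 7.49063 m/s
7.49063 m/s ÷ (0.3048 m/s/ft/s) = 24.5756 ft/s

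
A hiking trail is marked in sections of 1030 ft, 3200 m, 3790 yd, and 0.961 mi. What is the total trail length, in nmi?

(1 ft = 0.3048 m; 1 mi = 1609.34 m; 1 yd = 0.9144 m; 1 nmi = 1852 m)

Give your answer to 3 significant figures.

4.60 nmi

1030 ft × 0.3048 = 313.944 m
3200 m (already m)
3790 yd × 0.9144 = 3465.58 m
0.961 mi × 1609.34 = 1546.58 m
Combined: 313.944 + 3200 + 3465.58 + 1546.58 = 8526.1 m
In nmi: 8526.1 / 1852 = 4.60373 nmi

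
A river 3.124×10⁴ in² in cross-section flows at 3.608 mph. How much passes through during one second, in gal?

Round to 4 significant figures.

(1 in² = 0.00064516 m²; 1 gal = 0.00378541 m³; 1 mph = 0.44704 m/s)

3.608 mph × 0.44704 = 1.61292 m/s
3.124×10⁴ in² × 0.00064516 = 20.1548 m²
V = v × A × t = 1.61292 m/s × 20.1548 m² × 1 s = 32.5081 m³
32.5081 m³ ÷ (0.00378541 m³/gal) = 8587.74 gal

8588 gal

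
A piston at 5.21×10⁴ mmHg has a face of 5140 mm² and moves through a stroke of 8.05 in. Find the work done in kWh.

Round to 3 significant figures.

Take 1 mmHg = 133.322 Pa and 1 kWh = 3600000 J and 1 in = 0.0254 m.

5.21×10⁴ mmHg → 6.94608×10⁶ Pa
5140 mm² → 0.00514 m²
F = P × A = 6.94608×10⁶ × 0.00514 = 35702.9 N
8.05 in → 0.20447 m
W = F × d = 35702.9 × 0.20447 = 7300.17 J
In kWh: 7300.17 / 3600000 = 0.00202782 kWh

0.00203 kWh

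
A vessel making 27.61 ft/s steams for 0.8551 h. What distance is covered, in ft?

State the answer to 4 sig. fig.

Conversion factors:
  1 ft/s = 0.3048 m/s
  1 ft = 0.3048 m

27.61 ft/s × 0.3048 → 8.41553 m/s
0.8551 h × 3600 → 3078.36 s
d = v × t = 8.41553 m/s × 3078.36 s = 25906 m
25906 m ÷ (0.3048 m/ft) = 84993.4 ft

8.499×10⁴ ft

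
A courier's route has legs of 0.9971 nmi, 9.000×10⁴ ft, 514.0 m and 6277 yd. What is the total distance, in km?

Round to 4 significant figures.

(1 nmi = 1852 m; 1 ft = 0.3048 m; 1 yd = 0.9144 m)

0.9971 nmi × 1852 = 1846.63 m
9.000×10⁴ ft × 0.3048 = 27432 m
514.0 m (already m)
6277 yd × 0.9144 = 5739.69 m
Total: 1846.63 + 27432 + 514 + 5739.69 = 35532.3 m
In km: 35532.3 / 1000 = 35.5323 km

35.53 km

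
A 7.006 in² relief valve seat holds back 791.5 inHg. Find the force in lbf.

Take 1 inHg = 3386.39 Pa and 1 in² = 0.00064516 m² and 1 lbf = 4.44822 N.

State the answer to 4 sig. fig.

791.5 inHg × 3386.39 → 2.68033×10⁶ Pa
7.006 in² × 0.00064516 → 0.00451999 m²
F = P × A = 2.68033×10⁶ Pa × 0.00451999 m² = 12115.1 N
12115.1 N ÷ (4.44822 N/lbf) = 2723.58 lbf

2724 lbf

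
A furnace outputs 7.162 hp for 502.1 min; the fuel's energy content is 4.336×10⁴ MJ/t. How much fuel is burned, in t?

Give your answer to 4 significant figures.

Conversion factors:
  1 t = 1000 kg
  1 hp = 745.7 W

0.003711 t

7.162 hp → 5340.7 W
502.1 min → 30126 s
E = P × t = 5340.7 × 30126 = 1.60894×10⁸ J
4.336×10⁴ MJ/t → 4.336×10⁷ J/kg
m = E / e_s = 1.60894×10⁸ / 4.336×10⁷ = 3.71065 kg
In t: 3.71065 / 1000 = 0.00371065 t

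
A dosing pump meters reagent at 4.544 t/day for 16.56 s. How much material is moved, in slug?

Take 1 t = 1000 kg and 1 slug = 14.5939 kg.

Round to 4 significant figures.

0.05968 slug

4.544 t/day → 0.0525926 kg/s
m = ṁ × t = 0.0525926 × 16.56 = 0.870933 kg
In slug: 0.870933 / 14.5939 = 0.0596779 slug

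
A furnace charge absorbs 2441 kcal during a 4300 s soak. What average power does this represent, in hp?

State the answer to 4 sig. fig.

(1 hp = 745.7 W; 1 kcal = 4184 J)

3.185 hp

2441 kcal × 4184 → 1.02131×10⁷ J
P = E / t = 1.02131×10⁷ J / 4300 s = 2375.14 W
2375.14 W ÷ (745.7 W/hp) = 3.18511 hp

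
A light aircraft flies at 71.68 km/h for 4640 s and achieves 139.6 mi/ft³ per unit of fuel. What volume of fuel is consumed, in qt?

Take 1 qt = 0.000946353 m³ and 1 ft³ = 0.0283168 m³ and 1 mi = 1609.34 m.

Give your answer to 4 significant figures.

12.30 qt

71.68 km/h → 19.9111 m/s
d = v × t = 19.9111 × 4640 = 92387.5 m
139.6 mi/ft³ → 7.93394×10⁶ m/m³
V = d / (distance per unit fuel) = 92387.5 / 7.93394×10⁶ = 0.0116446 m³
In qt: 0.0116446 / 0.000946353 = 12.3047 qt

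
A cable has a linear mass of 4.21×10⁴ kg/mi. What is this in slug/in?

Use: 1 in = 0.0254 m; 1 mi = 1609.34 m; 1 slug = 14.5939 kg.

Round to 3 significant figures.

0.0455 slug/in

4.21×10⁴ kg/mi ÷ 1609.34 m/mi = 26.1598 kg/m
26.1598 kg/m ÷ 14.5939 kg/slug × 0.0254 m/in = 0.0455299 slug/in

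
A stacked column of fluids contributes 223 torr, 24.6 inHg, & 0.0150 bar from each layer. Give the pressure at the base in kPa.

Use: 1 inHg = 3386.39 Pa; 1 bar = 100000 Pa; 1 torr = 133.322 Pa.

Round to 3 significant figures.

115 kPa

223 torr × 133.322 = 29730.8 Pa
24.6 inHg × 3386.39 = 83305.2 Pa
0.0150 bar × 100000 = 1500 Pa
Sum: 29730.8 + 83305.2 + 1500 = 114536 Pa
In kPa: 114536 / 1000 = 114.536 kPa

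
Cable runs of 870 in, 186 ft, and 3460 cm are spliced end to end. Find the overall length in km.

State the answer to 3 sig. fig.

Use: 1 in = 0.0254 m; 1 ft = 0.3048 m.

870 in × 0.0254 = 22.098 m
186 ft × 0.3048 = 56.6928 m
3460 cm × 0.01 = 34.6 m
Combined: 22.098 + 56.6928 + 34.6 = 113.391 m
In km: 113.391 / 1000 = 0.113391 km

0.113 km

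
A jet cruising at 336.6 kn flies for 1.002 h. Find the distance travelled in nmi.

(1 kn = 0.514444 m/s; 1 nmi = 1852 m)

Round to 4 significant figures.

337.3 nmi

336.6 kn × 0.514444 → 173.162 m/s
1.002 h × 3600 → 3607.2 s
d = v × t = 173.162 m/s × 3607.2 s = 624630 m
624630 m ÷ (1852 m/nmi) = 337.273 nmi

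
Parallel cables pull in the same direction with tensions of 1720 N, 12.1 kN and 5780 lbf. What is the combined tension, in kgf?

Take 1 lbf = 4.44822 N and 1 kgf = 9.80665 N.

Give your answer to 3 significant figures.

1720 N (already N)
12.1 kN × 1000 = 12100 N
5780 lbf × 4.44822 = 25710.7 N
Sum: 1720 + 12100 + 25710.7 = 39530.7 N
In kgf: 39530.7 / 9.80665 = 4031.01 kgf

4030 kgf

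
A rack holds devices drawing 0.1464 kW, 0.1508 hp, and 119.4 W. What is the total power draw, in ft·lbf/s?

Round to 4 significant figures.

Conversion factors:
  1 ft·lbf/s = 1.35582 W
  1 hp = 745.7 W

279.0 ft·lbf/s

0.1464 kW × 1000 → 146.4 W
0.1508 hp × 745.7 → 112.452 W
119.4 W (already W)
Total: 146.4 + 112.452 + 119.4 = 378.252 W
In ft·lbf/s: 378.252 / 1.35582 = 278.984 ft·lbf/s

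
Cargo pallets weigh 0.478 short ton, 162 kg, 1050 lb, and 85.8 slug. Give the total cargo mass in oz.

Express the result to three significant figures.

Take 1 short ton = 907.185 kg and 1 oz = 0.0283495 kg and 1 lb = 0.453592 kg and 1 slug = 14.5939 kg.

8.20×10⁴ oz

0.478 short ton × 907.185 → 433.634 kg
162 kg (already kg)
1050 lb × 0.453592 → 476.272 kg
85.8 slug × 14.5939 → 1252.16 kg
Sum: 433.634 + 162 + 476.272 + 1252.16 = 2324.07 kg
In oz: 2324.07 / 0.0283495 = 81979.2 oz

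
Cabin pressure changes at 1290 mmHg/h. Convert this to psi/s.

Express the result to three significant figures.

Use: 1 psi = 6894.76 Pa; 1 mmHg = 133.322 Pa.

1290 mmHg/h × 133.322 Pa/mmHg ÷ 3600 s/h = 47.7737 Pa/s
47.7737 Pa/s ÷ 6894.76 Pa/psi = 0.00692899 psi/s

0.00693 psi/s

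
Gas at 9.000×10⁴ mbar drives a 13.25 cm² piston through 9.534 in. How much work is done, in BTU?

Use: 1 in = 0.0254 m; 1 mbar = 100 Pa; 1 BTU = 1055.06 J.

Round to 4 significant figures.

9.000×10⁴ mbar → 9×10⁶ Pa
13.25 cm² → 0.001325 m²
F = P × A = 9×10⁶ × 0.001325 = 11925 N
9.534 in → 0.242164 m
W = F × d = 11925 × 0.242164 = 2887.81 J
In BTU: 2887.81 / 1055.06 = 2.7371 BTU

2.737 BTU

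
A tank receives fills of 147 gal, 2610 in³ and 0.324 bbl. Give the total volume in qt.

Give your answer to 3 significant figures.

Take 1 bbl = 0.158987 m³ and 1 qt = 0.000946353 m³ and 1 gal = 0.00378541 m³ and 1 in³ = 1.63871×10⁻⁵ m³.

147 gal × 0.00378541 = 0.556455 m³
2610 in³ × 1.63871×10⁻⁵ = 0.0427703 m³
0.324 bbl × 0.158987 = 0.0515118 m³
Total: 0.556455 + 0.0427703 + 0.0515118 = 0.650737 m³
In qt: 0.650737 / 0.000946353 = 687.626 qt

688 qt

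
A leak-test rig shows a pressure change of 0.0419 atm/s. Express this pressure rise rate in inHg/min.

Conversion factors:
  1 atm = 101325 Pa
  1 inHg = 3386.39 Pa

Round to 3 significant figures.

0.0419 atm/s × 101325 Pa/atm = 4245.52 Pa/s
4245.52 Pa/s ÷ 3386.39 Pa/inHg × 60 s/min = 75.2221 inHg/min

75.2 inHg/min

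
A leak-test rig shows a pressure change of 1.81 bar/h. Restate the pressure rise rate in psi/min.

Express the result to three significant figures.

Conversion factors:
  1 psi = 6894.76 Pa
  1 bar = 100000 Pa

0.438 psi/min

1.81 bar/h × 100000 Pa/bar ÷ 3600 s/h = 50.2778 Pa/s
50.2778 Pa/s ÷ 6894.76 Pa/psi × 60 s/min = 0.437531 psi/min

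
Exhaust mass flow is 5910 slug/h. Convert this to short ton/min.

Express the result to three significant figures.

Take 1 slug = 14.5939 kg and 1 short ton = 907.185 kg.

1.58 short ton/min

5910 slug/h × 14.5939 kg/slug ÷ 3600 s/h = 23.9583 kg/s
23.9583 kg/s ÷ 907.185 kg/short ton × 60 s/min = 1.58457 short ton/min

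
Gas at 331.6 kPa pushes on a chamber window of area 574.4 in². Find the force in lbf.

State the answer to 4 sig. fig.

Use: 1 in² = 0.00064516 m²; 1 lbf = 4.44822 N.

331.6 kPa × 1000 = 331600 Pa
574.4 in² × 0.00064516 = 0.37058 m²
F = P × A = 331600 Pa × 0.37058 m² = 122884 N
122884 N ÷ (4.44822 N/lbf) = 27625.4 lbf

2.763×10⁴ lbf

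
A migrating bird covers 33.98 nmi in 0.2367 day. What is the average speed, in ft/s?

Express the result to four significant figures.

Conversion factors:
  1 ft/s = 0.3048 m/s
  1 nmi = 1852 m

10.10 ft/s

33.98 nmi × 1852 → 62931 m
0.2367 day × 86400 → 20450.9 s
v = d / t = 62931 m / 20450.9 s = 3.07718 m/s
3.07718 m/s ÷ (0.3048 m/s/ft/s) = 10.0957 ft/s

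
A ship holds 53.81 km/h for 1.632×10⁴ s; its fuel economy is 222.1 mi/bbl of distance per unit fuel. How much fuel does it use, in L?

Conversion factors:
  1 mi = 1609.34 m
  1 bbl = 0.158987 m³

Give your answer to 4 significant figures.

108.5 L

53.81 km/h → 14.9472 m/s
d = v × t = 14.9472 × 16320 = 243938 m
222.1 mi/bbl → 2.2482×10⁶ m/m³
V = d / (distance per unit fuel) = 243938 / 2.2482×10⁶ = 0.108504 m³
In L: 0.108504 / 0.001 = 108.504 L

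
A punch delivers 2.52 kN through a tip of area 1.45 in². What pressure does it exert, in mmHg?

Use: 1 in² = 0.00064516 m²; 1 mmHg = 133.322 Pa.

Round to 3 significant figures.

2.02×10⁴ mmHg

2.52 kN × 1000 = 2520 N
1.45 in² × 0.00064516 = 9.35482×10⁻⁴ m²
P = F / A = 2520 N / 9.35482×10⁻⁴ m² = 2.6938×10⁶ Pa
2.6938×10⁶ Pa ÷ (133.322 Pa/mmHg) = 20205.2 mmHg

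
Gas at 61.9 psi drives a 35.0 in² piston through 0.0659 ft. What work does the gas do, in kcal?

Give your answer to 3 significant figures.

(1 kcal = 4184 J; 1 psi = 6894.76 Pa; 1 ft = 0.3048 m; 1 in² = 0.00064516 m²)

61.9 psi → 426786 Pa
35.0 in² → 0.0225806 m²
F = P × A = 426786 × 0.0225806 = 9637.08 N
0.0659 ft → 0.0200863 m
W = F × d = 9637.08 × 0.0200863 = 193.573 J
In kcal: 193.573 / 4184 = 0.0462651 kcal

0.0463 kcal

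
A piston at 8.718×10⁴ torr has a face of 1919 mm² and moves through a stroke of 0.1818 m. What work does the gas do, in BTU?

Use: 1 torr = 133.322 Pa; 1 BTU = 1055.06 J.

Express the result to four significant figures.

8.718×10⁴ torr → 1.1623×10⁷ Pa
1919 mm² → 0.001919 m²
F = P × A = 1.1623×10⁷ × 0.001919 = 22304.5 N
W = F × d = 22304.5 × 0.1818 = 4054.96 J
In BTU: 4054.96 / 1055.06 = 3.84335 BTU

3.843 BTU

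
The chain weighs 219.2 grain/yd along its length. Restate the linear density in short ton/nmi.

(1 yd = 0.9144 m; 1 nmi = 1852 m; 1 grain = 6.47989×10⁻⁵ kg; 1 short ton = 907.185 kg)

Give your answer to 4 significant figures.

0.03171 short ton/nmi

219.2 grain/yd × 6.47989×10⁻⁵ kg/grain ÷ 0.9144 m/yd = 0.0155336 kg/m
0.0155336 kg/m ÷ 907.185 kg/short ton × 1852 m/nmi = 0.0317115 short ton/nmi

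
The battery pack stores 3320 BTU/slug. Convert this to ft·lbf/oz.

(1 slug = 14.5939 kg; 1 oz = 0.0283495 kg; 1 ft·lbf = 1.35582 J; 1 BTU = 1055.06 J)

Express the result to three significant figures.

5020 ft·lbf/oz

3320 BTU/slug × 1055.06 J/BTU ÷ 14.5939 kg/slug = 240018 J/kg
240018 J/kg ÷ 1.35582 J/ft·lbf × 0.0283495 kg/oz = 5018.65 ft·lbf/oz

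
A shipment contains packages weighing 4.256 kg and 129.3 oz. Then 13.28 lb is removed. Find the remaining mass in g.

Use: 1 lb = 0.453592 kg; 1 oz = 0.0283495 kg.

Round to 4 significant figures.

4.256 kg (already kg)
129.3 oz × 0.0283495 = 3.66559 kg
13.28 lb × 0.453592 = 6.0237 kg
Sum: 4.256 + 3.66559 − 6.0237 = 1.89789 kg
In g: 1.89789 / 0.001 = 1897.89 g

1898 g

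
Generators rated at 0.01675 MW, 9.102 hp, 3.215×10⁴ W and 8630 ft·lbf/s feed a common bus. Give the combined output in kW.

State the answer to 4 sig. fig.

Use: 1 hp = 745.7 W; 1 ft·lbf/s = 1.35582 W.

67.39 kW

0.01675 MW × 1000000 = 16750 W
9.102 hp × 745.7 = 6787.36 W
3.215×10⁴ W (already W)
8630 ft·lbf/s × 1.35582 = 11700.7 W
Sum: 16750 + 6787.36 + 32150 + 11700.7 = 67388.1 W
In kW: 67388.1 / 1000 = 67.3881 kW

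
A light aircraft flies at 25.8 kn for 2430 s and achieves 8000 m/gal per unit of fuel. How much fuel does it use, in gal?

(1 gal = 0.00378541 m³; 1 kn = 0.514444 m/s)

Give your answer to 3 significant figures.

4.03 gal

25.8 kn → 13.2727 m/s
d = v × t = 13.2727 × 2430 = 32252.7 m
8000 m/gal → 2.11338×10⁶ m/m³
V = d / (distance per unit fuel) = 32252.7 / 2.11338×10⁶ = 0.0152612 m³
In gal: 0.0152612 / 0.00378541 = 4.03158 gal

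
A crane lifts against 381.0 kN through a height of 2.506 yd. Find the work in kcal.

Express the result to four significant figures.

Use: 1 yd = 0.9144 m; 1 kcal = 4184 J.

381.0 kN × 1000 → 381000 N
2.506 yd × 0.9144 → 2.29149 m
W = F × d = 381000 N × 2.29149 m = 873058 J
873058 J ÷ (4184 J/kcal) = 208.666 kcal

208.7 kcal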